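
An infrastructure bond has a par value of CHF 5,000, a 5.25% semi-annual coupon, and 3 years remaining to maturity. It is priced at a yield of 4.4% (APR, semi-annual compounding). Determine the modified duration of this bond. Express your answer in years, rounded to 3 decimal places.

2.756 years

Periodic yield y = 0.022. First find Macaulay duration:
  t   CF        PV=CF/(1+0.022)^t    t·PV
  1       131.25       128.4247       128.4247
  2       131.25       125.6601       251.3203
  3       131.25       122.9551       368.8654
  4       131.25       120.3083       481.2334
  5       131.25       117.7185       588.5927
  6     5,131.25     4,503.1644    27,018.9862
  Σ                  5,118.2312    28,837.4225
P = 5,118.2312; Macaulay duration = 28,837.4225 / 5,118.2312 = 5.63426 half-year periods = 2.81713 years.
Modified duration = D_Mac / (1 + y) = 2.81713 / 1.022 = 2.75649 years.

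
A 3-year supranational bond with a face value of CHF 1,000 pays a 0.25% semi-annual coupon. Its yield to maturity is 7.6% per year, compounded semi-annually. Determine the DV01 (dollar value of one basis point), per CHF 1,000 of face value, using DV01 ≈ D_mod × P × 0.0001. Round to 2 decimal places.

Periodic yield y = 0.038.
  t   CF        PV=CF/(1+0.038)^t    t·PV
  1         1.25         1.2042         1.2042
  2         1.25         1.1602         2.3203
  3         1.25         1.1177         3.3530
  4         1.25         1.0768         4.3071
  5         1.25         1.0373         5.1867
  6     1,001.25       800.4946     4,802.9676
  Σ                    806.0908     4,819.3390
P = 806.0908; D_Mac = 5.97866 half-year periods = 2.98933 yrs; D_mod = 2.87989 yrs.
DV01 ≈ 2.87989 × 806.0908 × 0.0001 = 0.232145.

CHF 0.23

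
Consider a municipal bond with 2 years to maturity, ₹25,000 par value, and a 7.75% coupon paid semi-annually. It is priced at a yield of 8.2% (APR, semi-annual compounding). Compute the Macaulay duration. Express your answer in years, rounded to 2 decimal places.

1.89 years

Periodic yield y = 0.041. Discount each cash flow and weight by its period:
  t   CF        PV=CF/(1+0.041)^t    t·PV
  1       968.75       930.5956       930.5956
  2       968.75       893.9439     1,787.8878
  3       968.75       858.7357     2,576.2072
  4    25,968.75    22,113.0235    88,452.0940
  Σ                 24,796.2987    93,746.7845
Price P = Σ PV = 24,796.2987.
Macaulay duration = Σ(t·PV) / P = 93,746.7845 / 24,796.2987 = 3.78068 half-year periods.
In years: 3.78068 / 2 = 1.89034 years.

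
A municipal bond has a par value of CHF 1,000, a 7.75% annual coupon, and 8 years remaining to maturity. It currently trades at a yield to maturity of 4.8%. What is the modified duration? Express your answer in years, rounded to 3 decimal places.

6.120 years

Periodic yield y = 0.048. First find Macaulay duration:
  t   CF        PV=CF/(1+0.048)^t    t·PV
  1        77.50        73.9504        73.9504
  2        77.50        70.5633       141.1267
  3        77.50        67.3314       201.9943
  4        77.50        64.2476       256.9902
  5        77.50        61.3049       306.5246
  6        77.50        58.4971       350.9823
  7        77.50        55.8178       390.7246
  8     1,077.50       740.5033     5,924.0267
  Σ                  1,192.2158     7,646.3197
P = 1,192.2158; Macaulay duration = 7,646.3197 / 1,192.2158 = 6.41354 years.
Modified duration = D_Mac / (1 + y) = 6.41354 / 1.048 = 6.11979 years.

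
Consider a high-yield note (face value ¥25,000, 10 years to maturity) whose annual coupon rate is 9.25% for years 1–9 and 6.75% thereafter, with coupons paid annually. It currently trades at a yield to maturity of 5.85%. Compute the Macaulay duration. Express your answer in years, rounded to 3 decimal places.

Periodic yield y = 0.0585. Discount each cash flow and weight by its year:
  t   CF        PV=CF/(1+0.0585)^t    t·PV
  1     2,312.50     2,184.6953     2,184.6953
  2     2,312.50     2,063.9540     4,127.9080
  3     2,312.50     1,949.8857     5,849.6571
  4     2,312.50     1,842.1216     7,368.4863
  5     2,312.50     1,740.3133     8,701.5663
  6     2,312.50     1,644.1316     9,864.7894
  7     2,312.50     1,553.2655    10,872.8587
  8     2,312.50     1,467.4214    11,739.3710
  9     2,312.50     1,386.3216    12,476.8941
  10   26,687.50    15,114.6909   151,146.9085
  Σ                 30,946.8008   224,333.1349
Price P = Σ PV = 30,946.8008.
Macaulay duration = Σ(t·PV) / P = 224,333.1349 / 30,946.8008 = 7.24899 years.

7.249 years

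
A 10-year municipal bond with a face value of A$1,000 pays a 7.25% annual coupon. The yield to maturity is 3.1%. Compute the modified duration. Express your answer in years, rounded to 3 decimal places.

Periodic yield y = 0.031. First find Macaulay duration:
  t   CF        PV=CF/(1+0.031)^t    t·PV
  1        72.50        70.3201        70.3201
  2        72.50        68.2057       136.4114
  3        72.50        66.1549       198.4647
  4        72.50        64.1658       256.6630
  5        72.50        62.2364       311.1822
  6        72.50        60.3651       362.1907
  7        72.50        58.5501       409.8504
  8        72.50        56.7896       454.3167
  9        72.50        55.0820       495.7384
  10    1,072.50       790.3340     7,903.3397
  Σ                  1,352.2036    10,598.4772
P = 1,352.2036; Macaulay duration = 10,598.4772 / 1,352.2036 = 7.83793 years.
Modified duration = D_Mac / (1 + y) = 7.83793 / 1.031 = 7.60226 years.

7.602 years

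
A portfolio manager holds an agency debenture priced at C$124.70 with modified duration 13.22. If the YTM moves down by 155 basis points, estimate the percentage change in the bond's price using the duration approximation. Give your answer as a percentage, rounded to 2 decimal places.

Duration approximation: ΔP/P ≈ -D_mod · Δy = -13.22 × (-0.0155) = +0.204910.
As a percentage: +20.4910%.

+20.49%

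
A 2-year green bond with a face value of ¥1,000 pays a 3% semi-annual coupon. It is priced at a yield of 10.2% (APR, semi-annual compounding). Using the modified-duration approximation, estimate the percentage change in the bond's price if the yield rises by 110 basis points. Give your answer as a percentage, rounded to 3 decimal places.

-2.044%

Periodic yield y = 0.051. Modified duration first:
  t   CF        PV=CF/(1+0.051)^t    t·PV
  1        15.00        14.2721        14.2721
  2        15.00        13.5796        27.1591
  3        15.00        12.9206        38.7618
  4     1,015.00       831.8695     3,327.4778
  Σ                    872.6418     3,407.6709
P = 872.6418; D_Mac = 3.90501 half-year periods = 1.95250 yrs; D_mod = 1.95250/(1+0.051) = 1.85776 yrs.
ΔP/P ≈ -D_mod · Δy = -1.85776 × (+0.011) = -0.020435 = -2.0435%.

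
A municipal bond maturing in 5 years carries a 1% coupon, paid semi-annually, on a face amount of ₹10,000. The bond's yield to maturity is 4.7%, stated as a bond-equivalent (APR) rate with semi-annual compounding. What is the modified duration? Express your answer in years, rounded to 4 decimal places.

4.7644 years

Periodic yield y = 0.0235. First find Macaulay duration:
  t   CF        PV=CF/(1+0.0235)^t    t·PV
  1        50.00        48.8520        48.8520
  2        50.00        47.7303        95.4606
  3        50.00        46.6344       139.9032
  4        50.00        45.5637       182.2546
  5        50.00        44.5175       222.5875
  6        50.00        43.4954       260.9722
  7        50.00        42.4967       297.4768
  8        50.00        41.5209       332.1676
  9        50.00        40.5676       365.1085
  10   10,050.00     7,966.8675    79,668.6745
  Σ                  8,368.2459    81,613.4575
P = 8,368.2459; Macaulay duration = 81,613.4575 / 8,368.2459 = 9.75276 half-year periods = 4.87638 years.
Modified duration = D_Mac / (1 + y) = 4.87638 / 1.0235 = 4.76441 years.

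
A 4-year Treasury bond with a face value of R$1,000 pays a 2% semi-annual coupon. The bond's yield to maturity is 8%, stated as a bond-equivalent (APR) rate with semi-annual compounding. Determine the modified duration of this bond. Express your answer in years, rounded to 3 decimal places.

3.696 years

Periodic yield y = 0.04. First find Macaulay duration:
  t   CF        PV=CF/(1+0.04)^t    t·PV
  1        10.00         9.6154         9.6154
  2        10.00         9.2456        18.4911
  3        10.00         8.8900        26.6699
  4        10.00         8.5480        34.1922
  5        10.00         8.2193        41.0964
  6        10.00         7.9031        47.4189
  7        10.00         7.5992        53.1942
  8     1,010.00       737.9971     5,903.9769
  Σ                    798.0177     6,134.6549
P = 798.0177; Macaulay duration = 6,134.6549 / 798.0177 = 7.68737 half-year periods = 3.84368 years.
Modified duration = D_Mac / (1 + y) = 3.84368 / 1.04 = 3.69585 years.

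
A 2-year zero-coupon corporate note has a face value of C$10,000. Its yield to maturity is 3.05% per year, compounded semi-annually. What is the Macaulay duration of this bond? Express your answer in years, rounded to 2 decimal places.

A zero-coupon bond has a single cash flow at maturity, so its Macaulay duration equals its maturity: 2 years.
(Equivalently: 4 semi-annual periods ÷ 2 = 2 years.)

2.00 years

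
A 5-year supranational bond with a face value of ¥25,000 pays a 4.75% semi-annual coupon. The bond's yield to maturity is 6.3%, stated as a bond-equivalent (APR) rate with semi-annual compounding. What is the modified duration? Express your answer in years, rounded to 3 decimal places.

Periodic yield y = 0.0315. First find Macaulay duration:
  t   CF        PV=CF/(1+0.0315)^t    t·PV
  1       593.75       575.6180       575.6180
  2       593.75       558.0398     1,116.0796
  3       593.75       540.9983     1,622.9950
  4       593.75       524.4773     2,097.9092
  5       593.75       508.4608     2,542.3039
  6       593.75       492.9334     2,957.6003
  7       593.75       477.8802     3,345.1611
  8       593.75       463.2866     3,706.2930
  9       593.75       449.1388     4,042.2488
  10   25,593.75    18,769.0201   187,690.2014
  Σ                 23,359.8533   209,696.4103
P = 23,359.8533; Macaulay duration = 209,696.4103 / 23,359.8533 = 8.97679 half-year periods = 4.48839 years.
Modified duration = D_Mac / (1 + y) = 4.48839 / 1.0315 = 4.35133 years.

4.351 years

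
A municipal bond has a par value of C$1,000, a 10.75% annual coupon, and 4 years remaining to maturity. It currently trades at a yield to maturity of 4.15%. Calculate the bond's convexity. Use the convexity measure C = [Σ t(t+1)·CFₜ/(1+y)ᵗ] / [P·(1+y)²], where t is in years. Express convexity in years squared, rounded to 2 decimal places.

15.46

With y = 0.0415:
  t   CF        PV=CF/(1+0.0415)^t    t·PV        t(t+1)·PV
  1       107.50       103.2165       103.2165         206.4330
  2       107.50        99.1037       198.2074         594.6223
  3       107.50        95.1548       285.4644       1,141.8574
  4     1,107.50       941.2536     3,765.0143      18,825.0715
  Σ                  1,238.7286     4,351.9026      20,767.9842
P = 1,238.7286.
Convexity = Σ t(t+1)·PV / [P·(1+y)²] = 20,767.9842 / (1,238.7286 × 1.084722) = 15.45609.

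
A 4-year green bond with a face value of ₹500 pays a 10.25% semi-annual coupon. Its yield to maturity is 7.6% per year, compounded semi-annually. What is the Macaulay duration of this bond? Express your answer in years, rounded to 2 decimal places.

Periodic yield y = 0.038. Discount each cash flow and weight by its period:
  t   CF        PV=CF/(1+0.038)^t    t·PV
  1       25.625        24.6869        24.6869
  2       25.625        23.7831        47.5663
  3       25.625        22.9125        68.7374
  4       25.625        22.0737        88.2947
  5       25.625        21.2656       106.3279
  6       25.625        20.4871       122.9224
  7       25.625        19.7371       138.1594
  8      525.625       390.0293     3,120.2341
  Σ                    544.9751     3,716.9289
Price P = Σ PV = 544.9751.
Macaulay duration = Σ(t·PV) / P = 3,716.9289 / 544.9751 = 6.82036 half-year periods.
In years: 6.82036 / 2 = 3.41018 years.

3.41 years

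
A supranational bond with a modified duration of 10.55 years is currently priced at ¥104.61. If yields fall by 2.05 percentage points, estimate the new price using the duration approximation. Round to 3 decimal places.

¥127.235

Duration approximation: ΔP/P ≈ -D_mod · Δy = -10.55 × (-0.0205) = +0.216275.
New price ≈ 104.61 × (1 + 0.216275) = 127.23452775.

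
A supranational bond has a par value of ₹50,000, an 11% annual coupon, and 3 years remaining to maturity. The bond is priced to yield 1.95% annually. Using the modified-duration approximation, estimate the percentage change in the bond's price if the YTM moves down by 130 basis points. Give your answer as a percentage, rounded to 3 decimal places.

Periodic yield y = 0.0195. Modified duration first:
  t   CF        PV=CF/(1+0.0195)^t    t·PV
  1     5,500.00     5,394.8014     5,394.8014
  2     5,500.00     5,291.6149    10,583.2298
  3    55,500.00    52,375.8752   157,127.6255
  Σ                 63,062.2914   173,105.6566
P = 63,062.2914; D_Mac = 2.74499 yrs; D_mod = 2.74499/(1+0.0195) = 2.69249 yrs.
ΔP/P ≈ -D_mod · Δy = -2.69249 × (-0.013) = +0.035002 = +3.5002%.

+3.500%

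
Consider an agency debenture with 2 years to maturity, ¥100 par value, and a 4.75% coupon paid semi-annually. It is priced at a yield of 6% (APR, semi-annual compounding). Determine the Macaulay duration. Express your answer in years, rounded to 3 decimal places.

Periodic yield y = 0.03. Discount each cash flow and weight by its period:
  t   CF        PV=CF/(1+0.03)^t    t·PV
  1        2.375         2.3058         2.3058
  2        2.375         2.2387         4.4773
  3        2.375         2.1735         6.5204
  4      102.375        90.9589       363.8354
  Σ                     97.6768       377.1390
Price P = Σ PV = 97.6768.
Macaulay duration = Σ(t·PV) / P = 377.1390 / 97.6768 = 3.86109 half-year periods.
In years: 3.86109 / 2 = 1.93055 years.

1.931 years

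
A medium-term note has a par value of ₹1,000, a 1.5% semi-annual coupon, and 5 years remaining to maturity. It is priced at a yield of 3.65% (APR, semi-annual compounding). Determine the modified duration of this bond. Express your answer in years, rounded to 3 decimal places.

Periodic yield y = 0.01825. First find Macaulay duration:
  t   CF        PV=CF/(1+0.01825)^t    t·PV
  1         7.50         7.3656         7.3656
  2         7.50         7.2336        14.4671
  3         7.50         7.1039        21.3118
  4         7.50         6.9766        27.9064
  5         7.50         6.8516        34.2578
  6         7.50         6.7288        40.3725
  7         7.50         6.6082        46.2571
  8         7.50         6.4897        51.9178
  9         7.50         6.3734        57.3606
  10    1,007.50       840.8158     8,408.1581
  Σ                    902.5471     8,709.3747
P = 902.5471; Macaulay duration = 8,709.3747 / 902.5471 = 9.64977 half-year periods = 4.82489 years.
Modified duration = D_Mac / (1 + y) = 4.82489 / 1.01825 = 4.73841 years.

4.738 years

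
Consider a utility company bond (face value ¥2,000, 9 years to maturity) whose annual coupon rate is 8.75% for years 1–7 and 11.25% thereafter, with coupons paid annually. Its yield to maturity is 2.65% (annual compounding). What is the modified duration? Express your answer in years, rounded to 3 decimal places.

Periodic yield y = 0.0265. First find Macaulay duration:
  t   CF        PV=CF/(1+0.0265)^t    t·PV
  1       175.00       170.4822       170.4822
  2       175.00       166.0811       332.1621
  3       175.00       161.7935       485.3806
  4       175.00       157.6167       630.4668
  5       175.00       153.5477       767.7384
  6       175.00       149.5837       897.5023
  7       175.00       145.7221     1,020.0546
  8       225.00       182.5202     1,460.1614
  9     2,225.00     1,758.3261    15,824.9352
  Σ                  3,045.6733    21,588.8838
P = 3,045.6733; Macaulay duration = 21,588.8838 / 3,045.6733 = 7.08838 years.
Modified duration = D_Mac / (1 + y) = 7.08838 / 1.0265 = 6.90539 years.

6.905 years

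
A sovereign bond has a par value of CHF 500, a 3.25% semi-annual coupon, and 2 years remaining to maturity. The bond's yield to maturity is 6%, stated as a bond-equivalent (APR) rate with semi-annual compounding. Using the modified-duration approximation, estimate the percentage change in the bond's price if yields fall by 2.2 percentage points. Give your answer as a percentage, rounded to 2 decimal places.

+4.17%

Periodic yield y = 0.03. Modified duration first:
  t   CF        PV=CF/(1+0.03)^t    t·PV
  1        8.125         7.8883         7.8883
  2        8.125         7.6586        15.3172
  3        8.125         7.4355        22.3066
  4      508.125       451.4625     1,805.8499
  Σ                    474.4449     1,851.3620
P = 474.4449; D_Mac = 3.90216 half-year periods = 1.95108 yrs; D_mod = 1.95108/(1+0.03) = 1.89425 yrs.
ΔP/P ≈ -D_mod · Δy = -1.89425 × (-0.022) = +0.041674 = +4.1674%.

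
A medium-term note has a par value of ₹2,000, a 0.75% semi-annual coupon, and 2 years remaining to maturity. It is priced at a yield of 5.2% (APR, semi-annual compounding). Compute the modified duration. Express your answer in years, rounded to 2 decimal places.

Periodic yield y = 0.026. First find Macaulay duration:
  t   CF        PV=CF/(1+0.026)^t    t·PV
  1         7.50         7.3099         7.3099
  2         7.50         7.1247        14.2494
  3         7.50         6.9442        20.8325
  4     2,007.50     1,811.6158     7,246.4634
  Σ                  1,832.9946     7,288.8552
P = 1,832.9946; Macaulay duration = 7,288.8552 / 1,832.9946 = 3.97647 half-year periods = 1.98824 years.
Modified duration = D_Mac / (1 + y) = 1.98824 / 1.026 = 1.93785 years.

1.94 years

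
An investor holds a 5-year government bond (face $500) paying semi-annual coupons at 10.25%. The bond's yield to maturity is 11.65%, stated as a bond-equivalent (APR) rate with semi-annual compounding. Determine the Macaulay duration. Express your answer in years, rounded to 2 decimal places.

4.00 years

Periodic yield y = 0.05825. Discount each cash flow and weight by its period:
  t   CF        PV=CF/(1+0.05825)^t    t·PV
  1       25.625        24.2145        24.2145
  2       25.625        22.8816        45.7633
  3       25.625        21.6222        64.8665
  4       25.625        20.4320        81.7280
  5       25.625        19.3073        96.5367
  6       25.625        18.2446       109.4676
  7       25.625        17.2403       120.6824
  8       25.625        16.2914       130.3310
  9       25.625        15.3946       138.5517
  10     525.625       298.3962     2,983.9617
  Σ                    474.0248     3,796.1033
Price P = Σ PV = 474.0248.
Macaulay duration = Σ(t·PV) / P = 3,796.1033 / 474.0248 = 8.00824 half-year periods.
In years: 8.00824 / 2 = 4.00412 years.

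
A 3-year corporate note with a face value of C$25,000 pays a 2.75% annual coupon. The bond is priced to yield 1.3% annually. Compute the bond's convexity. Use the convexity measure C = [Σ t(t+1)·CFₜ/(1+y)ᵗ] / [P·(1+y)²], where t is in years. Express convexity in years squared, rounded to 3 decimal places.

With y = 0.013:
  t   CF        PV=CF/(1+0.013)^t    t·PV        t(t+1)·PV
  1       687.50       678.6772       678.6772       1,357.3544
  2       687.50       669.9676     1,339.9352       4,019.8057
  3    25,687.50    24,711.1811    74,133.5432     296,534.1729
  Σ                 26,059.8259    76,152.1557     301,911.3330
P = 26,059.8259.
Convexity = Σ t(t+1)·PV / [P·(1+y)²] = 301,911.3330 / (26,059.8259 × 1.026169) = 11.28987.

11.290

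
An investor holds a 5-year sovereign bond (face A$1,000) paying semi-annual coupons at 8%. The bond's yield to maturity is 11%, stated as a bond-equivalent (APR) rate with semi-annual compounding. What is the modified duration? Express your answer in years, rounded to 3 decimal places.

Periodic yield y = 0.055. First find Macaulay duration:
  t   CF        PV=CF/(1+0.055)^t    t·PV
  1        40.00        37.9147        37.9147
  2        40.00        35.9381        71.8762
  3        40.00        34.0645       102.1936
  4        40.00        32.2887       129.1547
  5        40.00        30.6054       153.0269
  6        40.00        29.0098       174.0590
  7        40.00        27.4975       192.4823
  8        40.00        26.0640       208.5116
  9        40.00        24.7052       222.3465
  10    1,040.00       608.8478     6,088.4780
  Σ                    886.9356     7,380.0436
P = 886.9356; Macaulay duration = 7,380.0436 / 886.9356 = 8.32083 half-year periods = 4.16042 years.
Modified duration = D_Mac / (1 + y) = 4.16042 / 1.055 = 3.94352 years.

3.944 years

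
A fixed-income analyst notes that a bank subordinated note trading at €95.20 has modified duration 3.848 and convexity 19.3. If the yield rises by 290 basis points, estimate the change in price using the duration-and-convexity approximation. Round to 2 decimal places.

-€9.85

Duration effect: -D_mod·Δy = -3.848 × (+0.029) = -0.111592
Convexity effect: ½·C·(Δy)² = 0.5 × 19.3 × (0.029)² = +0.00811565
ΔP/P ≈ -0.111592 + 0.00811565 = -0.10347635
ΔP ≈ 95.20 × (-0.10347635) = -9.85094852.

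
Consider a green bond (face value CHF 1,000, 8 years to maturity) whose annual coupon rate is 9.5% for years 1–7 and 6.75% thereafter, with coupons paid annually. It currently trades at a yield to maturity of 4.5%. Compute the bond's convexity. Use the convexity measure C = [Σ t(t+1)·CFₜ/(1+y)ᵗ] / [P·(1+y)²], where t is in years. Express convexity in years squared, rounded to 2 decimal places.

With y = 0.045:
  t   CF        PV=CF/(1+0.045)^t    t·PV        t(t+1)·PV
  1        95.00        90.9091        90.9091         181.8182
  2        95.00        86.9943       173.9887         521.9661
  3        95.00        83.2482       249.7445         998.9781
  4        95.00        79.6633       318.6533       1,593.2666
  5        95.00        76.2328       381.1642       2,286.9855
  6        95.00        72.9501       437.7006       3,063.9040
  7        95.00        69.8087       488.6609       3,909.2874
  8     1,067.50       750.6501     6,005.2010      54,046.8089
  Σ                  1,310.4567     8,146.0224      66,603.0147
P = 1,310.4567.
Convexity = Σ t(t+1)·PV / [P·(1+y)²] = 66,603.0147 / (1,310.4567 × 1.092025) = 46.54131.

46.54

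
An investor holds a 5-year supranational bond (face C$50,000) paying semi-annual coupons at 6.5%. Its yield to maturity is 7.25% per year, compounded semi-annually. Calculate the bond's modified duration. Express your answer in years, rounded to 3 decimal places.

4.184 years

Periodic yield y = 0.03625. First find Macaulay duration:
  t   CF        PV=CF/(1+0.03625)^t    t·PV
  1     1,625.00     1,568.1544     1,568.1544
  2     1,625.00     1,513.2974     3,026.5947
  3     1,625.00     1,460.3593     4,381.0780
  4     1,625.00     1,409.2732     5,637.0928
  5     1,625.00     1,359.9741     6,799.8707
  6     1,625.00     1,312.3996     7,874.3979
  7     1,625.00     1,266.4894     8,865.4258
  8     1,625.00     1,222.1852     9,777.4815
  9     1,625.00     1,179.4308    10,614.8774
  10   51,625.00    36,158.8516   361,588.5162
  Σ                 48,450.4151   420,133.4894
P = 48,450.4151; Macaulay duration = 420,133.4894 / 48,450.4151 = 8.67141 half-year periods = 4.33571 years.
Modified duration = D_Mac / (1 + y) = 4.33571 / 1.03625 = 4.18403 years.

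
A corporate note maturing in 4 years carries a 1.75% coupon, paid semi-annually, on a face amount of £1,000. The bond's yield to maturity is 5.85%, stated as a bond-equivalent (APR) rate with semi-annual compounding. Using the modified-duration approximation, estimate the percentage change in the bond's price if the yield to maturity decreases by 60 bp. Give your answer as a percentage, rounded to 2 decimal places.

+2.26%

Periodic yield y = 0.02925. Modified duration first:
  t   CF        PV=CF/(1+0.02925)^t    t·PV
  1         8.75         8.5013         8.5013
  2         8.75         8.2597        16.5195
  3         8.75         8.0250        24.0750
  4         8.75         7.7969        31.1878
  5         8.75         7.5754        37.8768
  6         8.75         7.3601        44.1605
  7         8.75         7.1509        50.0564
  8     1,008.75       800.9705     6,407.7643
  Σ                    855.6399     6,620.1417
P = 855.6399; D_Mac = 7.73706 half-year periods = 3.86853 yrs; D_mod = 3.86853/(1+0.02925) = 3.75859 yrs.
ΔP/P ≈ -D_mod · Δy = -3.75859 × (-0.006) = +0.022552 = +2.2552%.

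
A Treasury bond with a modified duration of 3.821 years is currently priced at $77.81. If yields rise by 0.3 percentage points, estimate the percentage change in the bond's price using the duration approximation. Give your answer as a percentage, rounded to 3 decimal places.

-1.146%

Duration approximation: ΔP/P ≈ -D_mod · Δy = -3.821 × (+0.003) = -0.011463.
As a percentage: -1.1463%.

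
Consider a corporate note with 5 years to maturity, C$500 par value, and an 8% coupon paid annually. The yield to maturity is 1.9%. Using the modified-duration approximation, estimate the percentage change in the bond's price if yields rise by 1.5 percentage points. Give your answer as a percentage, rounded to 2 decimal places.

-6.48%

Periodic yield y = 0.019. Modified duration first:
  t   CF        PV=CF/(1+0.019)^t    t·PV
  1        40.00        39.2542        39.2542
  2        40.00        38.5222        77.0445
  3        40.00        37.8040       113.4119
  4        40.00        37.0991       148.3964
  5       540.00       491.4992     2,457.4961
  Σ                    644.1787     2,835.6031
P = 644.1787; D_Mac = 4.40189 yrs; D_mod = 4.40189/(1+0.019) = 4.31981 yrs.
ΔP/P ≈ -D_mod · Δy = -4.31981 × (+0.015) = -0.064797 = -6.4797%.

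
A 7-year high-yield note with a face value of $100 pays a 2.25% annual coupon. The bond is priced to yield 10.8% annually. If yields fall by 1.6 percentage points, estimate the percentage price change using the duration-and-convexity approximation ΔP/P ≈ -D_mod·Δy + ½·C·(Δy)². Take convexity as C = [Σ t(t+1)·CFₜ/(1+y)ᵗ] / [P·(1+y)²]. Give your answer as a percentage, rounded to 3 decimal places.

With y = 0.108:
  t   CF        PV=CF/(1+0.108)^t    t·PV        t(t+1)·PV
  1         2.25         2.0307         2.0307           4.0614
  2         2.25         1.8327         3.6655          10.9965
  3         2.25         1.6541         4.9623          19.8493
  4         2.25         1.4929         5.9715          29.8575
  5         2.25         1.3474         6.7368          40.4208
  6         2.25         1.2160         7.2962          51.0732
  7       102.25        49.8752       349.1267       2,793.0134
  Σ                     59.4490       379.7897       2,949.2721
P = 59.4490; D_Mac = 6.38849 yrs; D_mod = 5.76579 yrs; C = 40.41015.
Duration effect: -5.76579 × (-0.016) = +0.092253
Convexity effect: 0.5 × 40.41015 × (-0.016)² = +0.0051725
ΔP/P ≈ +0.092253 + 0.0051725 = +0.097425 = +9.7425%.

+9.743%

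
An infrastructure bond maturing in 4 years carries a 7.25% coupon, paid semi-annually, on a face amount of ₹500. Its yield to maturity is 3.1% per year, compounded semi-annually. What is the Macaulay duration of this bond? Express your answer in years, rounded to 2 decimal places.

Periodic yield y = 0.0155. Discount each cash flow and weight by its period:
  t   CF        PV=CF/(1+0.0155)^t    t·PV
  1       18.125        17.8484        17.8484
  2       18.125        17.5759        35.1518
  3       18.125        17.3077        51.9230
  4       18.125        17.0435        68.1739
  5       18.125        16.7833        83.9167
  6       18.125        16.5272        99.1630
  7       18.125        16.2749       113.9244
  8      518.125       458.1367     3,665.0940
  Σ                    577.4976     4,135.1951
Price P = Σ PV = 577.4976.
Macaulay duration = Σ(t·PV) / P = 4,135.1951 / 577.4976 = 7.16054 half-year periods.
In years: 7.16054 / 2 = 3.58027 years.

3.58 years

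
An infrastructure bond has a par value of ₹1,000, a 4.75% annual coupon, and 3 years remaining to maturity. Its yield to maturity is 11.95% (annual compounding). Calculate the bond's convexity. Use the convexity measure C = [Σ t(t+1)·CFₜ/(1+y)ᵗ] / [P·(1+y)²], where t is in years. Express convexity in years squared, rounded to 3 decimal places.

With y = 0.1195:
  t   CF        PV=CF/(1+0.1195)^t    t·PV        t(t+1)·PV
  1        47.50        42.4297        42.4297          84.8593
  2        47.50        37.9005        75.8011         227.4032
  3     1,047.50       746.5893     2,239.7678       8,959.0711
  Σ                    826.9195     2,357.9985       9,271.3337
P = 826.9195.
Convexity = Σ t(t+1)·PV / [P·(1+y)²] = 9,271.3337 / (826.9195 × 1.253280) = 8.94604.

8.946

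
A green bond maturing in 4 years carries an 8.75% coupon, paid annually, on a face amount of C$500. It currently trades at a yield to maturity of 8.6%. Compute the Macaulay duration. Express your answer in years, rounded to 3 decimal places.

3.544 years

Periodic yield y = 0.086. Discount each cash flow and weight by its year:
  t   CF        PV=CF/(1+0.086)^t    t·PV
  1        43.75        40.2855        40.2855
  2        43.75        37.0953        74.1905
  3        43.75        34.1577       102.4731
  4       543.75       390.9129     1,563.6515
  Σ                    502.4513     1,780.6005
Price P = Σ PV = 502.4513.
Macaulay duration = Σ(t·PV) / P = 1,780.6005 / 502.4513 = 3.54383 years.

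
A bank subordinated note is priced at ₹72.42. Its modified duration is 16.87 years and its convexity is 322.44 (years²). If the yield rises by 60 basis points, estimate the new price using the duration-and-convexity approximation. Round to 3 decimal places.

₹65.510

Duration effect: -D_mod·Δy = -16.87 × (+0.006) = -0.101220
Convexity effect: ½·C·(Δy)² = 0.5 × 322.44 × (0.006)² = +0.00580392
ΔP/P ≈ -0.101220 + 0.00580392 = -0.09541608
New price ≈ 72.42 × (1 - 0.09541608) = 65.5099674864.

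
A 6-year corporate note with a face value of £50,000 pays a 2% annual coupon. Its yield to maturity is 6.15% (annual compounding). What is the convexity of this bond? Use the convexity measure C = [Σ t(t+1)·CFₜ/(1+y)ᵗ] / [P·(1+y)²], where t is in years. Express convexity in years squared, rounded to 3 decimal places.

34.580

With y = 0.0615:
  t   CF        PV=CF/(1+0.0615)^t    t·PV        t(t+1)·PV
  1     1,000.00       942.0631       942.0631       1,884.1262
  2     1,000.00       887.4829     1,774.9658       5,324.8975
  3     1,000.00       836.0649     2,508.1948      10,032.7791
  4     1,000.00       787.6259     3,150.5037      15,752.5186
  5     1,000.00       741.9933     3,709.9667      22,259.8002
  6    51,000.00    35,649.2326   213,895.3954   1,497,267.7678
  Σ                 39,844.4628   225,981.0896   1,552,521.8895
P = 39,844.4628.
Convexity = Σ t(t+1)·PV / [P·(1+y)²] = 1,552,521.8895 / (39,844.4628 × 1.126782) = 34.58038.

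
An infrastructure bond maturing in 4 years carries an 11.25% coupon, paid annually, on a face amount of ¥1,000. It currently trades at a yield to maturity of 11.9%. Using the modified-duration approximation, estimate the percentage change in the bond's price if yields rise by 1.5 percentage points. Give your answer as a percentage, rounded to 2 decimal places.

-4.59%

Periodic yield y = 0.119. Modified duration first:
  t   CF        PV=CF/(1+0.119)^t    t·PV
  1       112.50       100.5362       100.5362
  2       112.50        89.8447       179.6894
  3       112.50        80.2901       240.8704
  4     1,112.50       709.5446     2,838.1782
  Σ                    980.2156     3,359.2742
P = 980.2156; D_Mac = 3.42708 yrs; D_mod = 3.42708/(1+0.119) = 3.06262 yrs.
ΔP/P ≈ -D_mod · Δy = -3.06262 × (+0.015) = -0.045939 = -4.5939%.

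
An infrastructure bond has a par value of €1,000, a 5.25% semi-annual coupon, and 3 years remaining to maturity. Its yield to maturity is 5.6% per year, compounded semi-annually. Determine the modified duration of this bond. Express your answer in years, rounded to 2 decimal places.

2.74 years

Periodic yield y = 0.028. First find Macaulay duration:
  t   CF        PV=CF/(1+0.028)^t    t·PV
  1        26.25        25.5350        25.5350
  2        26.25        24.8395        49.6790
  3        26.25        24.1630        72.4889
  4        26.25        23.5048        94.0193
  5        26.25        22.8646       114.3230
  6     1,026.25       869.5498     5,217.2991
  Σ                    990.4568     5,573.3443
P = 990.4568; Macaulay duration = 5,573.3443 / 990.4568 = 5.62704 half-year periods = 2.81352 years.
Modified duration = D_Mac / (1 + y) = 2.81352 / 1.028 = 2.73689 years.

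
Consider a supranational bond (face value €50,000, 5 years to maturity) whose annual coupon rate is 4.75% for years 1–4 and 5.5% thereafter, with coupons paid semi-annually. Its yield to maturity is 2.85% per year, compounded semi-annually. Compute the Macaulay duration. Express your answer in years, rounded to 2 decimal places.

Periodic yield y = 0.01425. Discount each cash flow and weight by its period:
  t   CF        PV=CF/(1+0.01425)^t    t·PV
  1     1,187.50     1,170.8159     1,170.8159
  2     1,187.50     1,154.3662     2,308.7323
  3     1,187.50     1,138.1476     3,414.4427
  4     1,187.50     1,122.1568     4,488.6273
  5     1,187.50     1,106.3908     5,531.9538
  6     1,187.50     1,090.8462     6,545.0772
  7     1,187.50     1,075.5200     7,528.6402
  8     1,187.50     1,060.4092     8,483.2736
  9     1,375.00     1,210.5913    10,895.3218
  10   51,375.00    44,596.5919   445,965.9192
  Σ                 54,725.8358   496,332.8038
Price P = Σ PV = 54,725.8358.
Macaulay duration = Σ(t·PV) / P = 496,332.8038 / 54,725.8358 = 9.06944 half-year periods.
In years: 9.06944 / 2 = 4.53472 years.

4.53 years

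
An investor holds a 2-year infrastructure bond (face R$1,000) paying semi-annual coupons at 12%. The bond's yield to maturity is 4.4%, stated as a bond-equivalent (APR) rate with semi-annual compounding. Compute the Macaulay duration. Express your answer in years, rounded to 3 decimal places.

1.848 years

Periodic yield y = 0.022. Discount each cash flow and weight by its period:
  t   CF        PV=CF/(1+0.022)^t    t·PV
  1        60.00        58.7084        58.7084
  2        60.00        57.4446       114.8893
  3        60.00        56.2081       168.6242
  4     1,060.00       971.6331     3,886.5322
  Σ                  1,143.9942     4,228.7541
Price P = Σ PV = 1,143.9942.
Macaulay duration = Σ(t·PV) / P = 4,228.7541 / 1,143.9942 = 3.69648 half-year periods.
In years: 3.69648 / 2 = 1.84824 years.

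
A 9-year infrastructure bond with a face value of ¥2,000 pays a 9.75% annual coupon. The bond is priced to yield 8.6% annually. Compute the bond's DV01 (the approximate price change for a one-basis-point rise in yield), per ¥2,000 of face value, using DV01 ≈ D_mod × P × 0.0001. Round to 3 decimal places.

¥1.276

Periodic yield y = 0.086.
  t   CF        PV=CF/(1+0.086)^t    t·PV
  1       195.00       179.5580       179.5580
  2       195.00       165.3389       330.6777
  3       195.00       152.2457       456.7372
  4       195.00       140.1894       560.7578
  5       195.00       129.0879       645.4394
  6       195.00       118.8655       713.1927
  7       195.00       109.4525       766.1678
  8       195.00       100.7850       806.2802
  9     2,195.00     1,044.6387     9,401.7480
  Σ                  2,140.1616    13,860.5589
P = 2,140.1616; D_Mac = 6.47641 yrs; D_mod = 5.96354 yrs.
DV01 ≈ 5.96354 × 2,140.1616 × 0.0001 = 1.276295.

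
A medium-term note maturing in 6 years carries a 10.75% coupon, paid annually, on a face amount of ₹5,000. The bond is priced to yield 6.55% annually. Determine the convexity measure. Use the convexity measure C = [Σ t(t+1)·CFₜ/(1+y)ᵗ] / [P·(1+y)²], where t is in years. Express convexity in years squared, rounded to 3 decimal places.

With y = 0.0655:
  t   CF        PV=CF/(1+0.0655)^t    t·PV        t(t+1)·PV
  1       537.50       504.4580       504.4580       1,008.9160
  2       537.50       473.4472       946.8944       2,840.6833
  3       537.50       444.3428     1,333.0283       5,332.1131
  4       537.50       417.0275     1,668.1098       8,340.5492
  5       537.50       391.3913     1,956.9566      11,741.7398
  6     5,537.50     3,784.3650    22,706.1899     158,943.3292
  Σ                  6,015.0317    29,115.6370     188,207.3305
P = 6,015.0317.
Convexity = Σ t(t+1)·PV / [P·(1+y)²] = 188,207.3305 / (6,015.0317 × 1.135290) = 27.56079.

27.561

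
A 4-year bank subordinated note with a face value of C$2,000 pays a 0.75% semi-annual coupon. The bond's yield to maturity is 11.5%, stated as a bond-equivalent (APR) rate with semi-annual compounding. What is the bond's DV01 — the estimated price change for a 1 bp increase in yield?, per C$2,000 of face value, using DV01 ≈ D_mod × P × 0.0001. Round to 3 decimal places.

Periodic yield y = 0.0575.
  t   CF        PV=CF/(1+0.0575)^t    t·PV
  1         7.50         7.0922         7.0922
  2         7.50         6.7066        13.4131
  3         7.50         6.3419        19.0257
  4         7.50         5.9971        23.9883
  5         7.50         5.6710        28.3550
  6         7.50         5.3626        32.1759
  7         7.50         5.0711        35.4974
  8     2,007.50     1,283.5493    10,268.3942
  Σ                  1,325.7917    10,427.9418
P = 1,325.7917; D_Mac = 7.86544 half-year periods = 3.93272 yrs; D_mod = 3.71889 yrs.
DV01 ≈ 3.71889 × 1,325.7917 × 0.0001 = 0.493047.

C$0.493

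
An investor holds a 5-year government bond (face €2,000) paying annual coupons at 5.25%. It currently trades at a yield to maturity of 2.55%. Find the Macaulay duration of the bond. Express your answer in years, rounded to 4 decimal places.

4.5562 years

Periodic yield y = 0.0255. Discount each cash flow and weight by its year:
  t   CF        PV=CF/(1+0.0255)^t    t·PV
  1       105.00       102.3891       102.3891
  2       105.00        99.8431       199.6862
  3       105.00        97.3604       292.0812
  4       105.00        94.9394       379.7577
  5     2,105.00     1,855.9821     9,279.9104
  Σ                  2,250.5141    10,253.8245
Price P = Σ PV = 2,250.5141.
Macaulay duration = Σ(t·PV) / P = 10,253.8245 / 2,250.5141 = 4.55621 years.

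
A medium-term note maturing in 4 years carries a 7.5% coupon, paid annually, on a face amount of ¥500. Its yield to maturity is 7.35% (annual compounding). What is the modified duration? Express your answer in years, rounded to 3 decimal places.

Periodic yield y = 0.0735. First find Macaulay duration:
  t   CF        PV=CF/(1+0.0735)^t    t·PV
  1        37.50        34.9325        34.9325
  2        37.50        32.5407        65.0814
  3        37.50        30.3127        90.9382
  4       537.50       404.7345     1,618.9382
  Σ                    502.5205     1,809.8903
P = 502.5205; Macaulay duration = 1,809.8903 / 502.5205 = 3.60163 years.
Modified duration = D_Mac / (1 + y) = 3.60163 / 1.0735 = 3.35503 years.

3.355 years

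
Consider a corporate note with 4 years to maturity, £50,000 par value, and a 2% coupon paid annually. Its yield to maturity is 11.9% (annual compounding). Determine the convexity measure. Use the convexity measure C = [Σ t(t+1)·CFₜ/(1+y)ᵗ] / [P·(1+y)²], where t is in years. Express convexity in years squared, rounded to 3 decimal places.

15.219

With y = 0.119:
  t   CF        PV=CF/(1+0.119)^t    t·PV        t(t+1)·PV
  1     1,000.00       893.6550       893.6550       1,787.3101
  2     1,000.00       798.6193     1,597.2387       4,791.7161
  3     1,000.00       713.6902     2,141.0706       8,564.2825
  4    51,000.00    32,527.4359   130,109.7437     650,548.7184
  Σ                 34,933.4005   134,741.7081     665,692.0271
P = 34,933.4005.
Convexity = Σ t(t+1)·PV / [P·(1+y)²] = 665,692.0271 / (34,933.4005 × 1.252161) = 15.21852.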